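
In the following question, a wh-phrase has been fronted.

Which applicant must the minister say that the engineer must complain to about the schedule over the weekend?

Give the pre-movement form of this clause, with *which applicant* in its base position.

The minister must say that the engineer must complain to which applicant about the schedule over the weekend.

The filler 'which applicant' is interpreted as the object of the preposition 'to'. Fronting leaves a gap immediately after 'to':
Which applicant must the minister say that the engineer must complain to ___ about the schedule over the weekend?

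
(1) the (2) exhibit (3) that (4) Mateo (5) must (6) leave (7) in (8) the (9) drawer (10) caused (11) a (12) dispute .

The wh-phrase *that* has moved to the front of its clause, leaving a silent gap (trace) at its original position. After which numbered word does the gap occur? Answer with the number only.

'that' is the direct object of 'leave'. It moves to the left edge, and the trace sits right after 'leave':
The exhibit that Mateo must leave ___ in the drawer caused a dispute.
'leave' is word 6.

6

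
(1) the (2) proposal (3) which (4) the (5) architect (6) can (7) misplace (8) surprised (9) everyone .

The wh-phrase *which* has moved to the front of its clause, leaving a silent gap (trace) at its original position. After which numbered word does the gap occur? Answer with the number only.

'which' is the direct object of 'misplace'. It moves to the left edge, and the trace sits right after 'misplace':
The proposal which the architect can misplace ___ surprised everyone.
'misplace' is word 7.

7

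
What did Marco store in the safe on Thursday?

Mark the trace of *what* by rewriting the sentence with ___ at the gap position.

What did Marco store ___ in the safe on Thursday?

Underlying clause: Marco did store what in the safe on Thursday.
'what' is the direct object of 'store'. The gap is right after 'store'.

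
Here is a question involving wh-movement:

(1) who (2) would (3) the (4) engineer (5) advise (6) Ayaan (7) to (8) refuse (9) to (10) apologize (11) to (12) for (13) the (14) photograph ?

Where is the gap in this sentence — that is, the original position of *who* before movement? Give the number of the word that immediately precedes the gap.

11

Underlying clause: The engineer would advise Ayaan to refuse to apologize to who for the photograph.
The filler 'who' is interpreted as the object of the preposition 'to'. Wh-movement fronts it, leaving a gap right after 'to':
Who would the engineer advise Ayaan to refuse to apologize to ___ for the photograph?
'to' is word 11.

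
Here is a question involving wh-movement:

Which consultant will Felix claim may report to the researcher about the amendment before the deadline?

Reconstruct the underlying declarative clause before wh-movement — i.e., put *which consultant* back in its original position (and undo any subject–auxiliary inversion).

Felix will claim which consultant may report to the researcher about the amendment before the deadline.

'which consultant' functions as the subject of the clause embedded under 'claim'. Fronting leaves a gap immediately after 'claim':
Which consultant will Felix claim ___ may report to the researcher about the amendment before the deadline?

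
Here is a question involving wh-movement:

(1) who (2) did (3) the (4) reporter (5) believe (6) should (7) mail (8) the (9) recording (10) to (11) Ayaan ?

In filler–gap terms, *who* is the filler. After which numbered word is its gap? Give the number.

In situ: The reporter did believe who should mail the recording to Ayaan.
'who' is the subject of the clause embedded under 'believe'. It moves to the left edge, and the trace sits right after 'believe':
Who did the reporter believe ___ should mail the recording to Ayaan?
'believe' is word 5.

5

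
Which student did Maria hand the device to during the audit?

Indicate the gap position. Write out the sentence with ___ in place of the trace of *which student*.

Which student did Maria hand the device to ___ during the audit?

Before movement: Maria did hand the device to which student during the audit.
The filler 'which student' is interpreted as the object of the preposition 'to' (recipient of 'hand'). The gap is right after 'to'.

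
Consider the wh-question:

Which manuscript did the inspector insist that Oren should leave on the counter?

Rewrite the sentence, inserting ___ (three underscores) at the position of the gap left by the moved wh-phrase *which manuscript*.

Which manuscript did the inspector insist that Oren should leave ___ on the counter?

Before movement: The inspector did insist that Oren should leave which manuscript on the counter.
'which manuscript' is the direct object of 'leave'. The gap is right after 'leave'.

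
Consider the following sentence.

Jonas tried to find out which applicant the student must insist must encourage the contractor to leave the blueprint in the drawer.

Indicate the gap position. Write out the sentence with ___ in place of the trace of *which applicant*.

Jonas tried to find out which applicant the student must insist ___ must encourage the contractor to leave the blueprint in the drawer.

In situ: The student must insist which applicant must encourage the contractor to leave the blueprint in the drawer.
The filler 'which applicant' is interpreted as the subject of the clause embedded under 'insist'. The gap is right after 'insist'.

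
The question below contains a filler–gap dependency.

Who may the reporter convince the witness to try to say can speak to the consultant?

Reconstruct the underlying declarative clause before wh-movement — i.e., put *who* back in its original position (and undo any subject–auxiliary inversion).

'who' is the subject of the clause embedded under 'say'. Wh-movement fronts it, leaving a gap right after 'say':
Who may the reporter convince the witness to try to say ___ can speak to the consultant?

The reporter may convince the witness to try to say who can speak to the consultant.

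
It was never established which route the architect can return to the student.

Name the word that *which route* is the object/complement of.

return

Underlying clause: The architect can return which route to the student.
The filler 'which route' is interpreted as the direct object of 'return'. It moves to the left edge, and the trace sits right after 'return':
It was never established which route the architect can return ___ to the student.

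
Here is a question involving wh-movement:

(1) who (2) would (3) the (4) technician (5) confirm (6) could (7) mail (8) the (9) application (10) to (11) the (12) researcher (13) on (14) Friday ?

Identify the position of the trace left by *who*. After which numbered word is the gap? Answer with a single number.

Before movement: The technician would confirm who could mail the application to the researcher on Friday.
'who' is the subject of the clause embedded under 'confirm'. It moves to the left edge, and the trace sits right after 'confirm':
Who would the technician confirm ___ could mail the application to the researcher on Friday?
'confirm' is word 5.

5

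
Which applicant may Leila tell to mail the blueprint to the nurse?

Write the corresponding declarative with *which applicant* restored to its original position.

'which applicant' is the direct object of 'tell'. Fronting leaves a gap immediately after 'tell':
Which applicant may Leila tell ___ to mail the blueprint to the nurse?

Leila may tell which applicant to mail the blueprint to the nurse.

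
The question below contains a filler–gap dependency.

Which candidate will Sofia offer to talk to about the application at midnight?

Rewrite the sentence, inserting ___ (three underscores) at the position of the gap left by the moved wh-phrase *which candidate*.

Which candidate will Sofia offer to talk to ___ about the application at midnight?

Before movement: Sofia will offer to talk to which candidate about the application at midnight.
'which candidate' functions as the object of the preposition 'to'. The gap is right after 'to'.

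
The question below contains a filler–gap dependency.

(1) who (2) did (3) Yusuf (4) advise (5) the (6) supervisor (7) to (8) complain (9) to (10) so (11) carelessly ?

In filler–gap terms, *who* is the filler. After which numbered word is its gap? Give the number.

In situ: Yusuf did advise the supervisor to complain to who so carelessly.
'who' is the object of the preposition 'to'. Fronting leaves a gap immediately after 'to':
Who did Yusuf advise the supervisor to complain to ___ so carelessly?
'to' is word 9.

9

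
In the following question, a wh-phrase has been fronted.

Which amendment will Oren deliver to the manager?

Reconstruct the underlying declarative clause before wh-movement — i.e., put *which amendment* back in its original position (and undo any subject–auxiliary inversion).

Oren will deliver which amendment to the manager.

'which amendment' is the direct object of 'deliver'. Wh-movement fronts it, leaving a gap right after 'deliver':
Which amendment will Oren deliver ___ to the manager?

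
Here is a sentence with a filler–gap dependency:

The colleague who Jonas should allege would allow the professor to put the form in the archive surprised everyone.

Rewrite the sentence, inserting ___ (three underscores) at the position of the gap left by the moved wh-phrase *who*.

'who' functions as the subject of the clause embedded under 'allege'. The gap is right after 'allege'.

The colleague who Jonas should allege ___ would allow the professor to put the form in the archive surprised everyone.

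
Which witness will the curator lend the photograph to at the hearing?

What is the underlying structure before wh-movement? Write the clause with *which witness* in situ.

The curator will lend the photograph to which witness at the hearing.

'which witness' functions as the object of the preposition 'to' (recipient of 'lend'). Wh-movement fronts it, leaving a gap right after 'to':
Which witness will the curator lend the photograph to ___ at the hearing?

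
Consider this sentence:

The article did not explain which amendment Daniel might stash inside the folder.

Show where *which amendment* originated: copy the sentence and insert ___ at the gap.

In situ: Daniel might stash which amendment inside the folder.
'which amendment' functions as the direct object of 'stash'. The gap is right after 'stash'.

The article did not explain which amendment Daniel might stash ___ inside the folder.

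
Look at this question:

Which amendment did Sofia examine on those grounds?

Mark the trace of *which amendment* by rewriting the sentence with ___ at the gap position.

Which amendment did Sofia examine ___ on those grounds?

Pre-movement form: Sofia did examine which amendment on those grounds.
'which amendment' functions as the direct object of 'examine'. The gap is right after 'examine'.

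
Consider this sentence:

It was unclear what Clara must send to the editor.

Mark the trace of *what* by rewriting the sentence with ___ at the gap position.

Before movement: Clara must send what to the editor.
'what' functions as the direct object of 'send'. The gap is right after 'send'.

It was unclear what Clara must send ___ to the editor.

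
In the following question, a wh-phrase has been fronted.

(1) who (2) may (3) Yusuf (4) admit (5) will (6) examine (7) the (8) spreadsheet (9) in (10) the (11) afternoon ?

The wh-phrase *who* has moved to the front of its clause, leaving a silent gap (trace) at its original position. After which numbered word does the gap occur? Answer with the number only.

4

In situ: Yusuf may admit who will examine the spreadsheet in the afternoon.
The filler 'who' is interpreted as the subject of the clause embedded under 'admit'. Fronting leaves a gap immediately after 'admit':
Who may Yusuf admit ___ will examine the spreadsheet in the afternoon?
'admit' is word 4.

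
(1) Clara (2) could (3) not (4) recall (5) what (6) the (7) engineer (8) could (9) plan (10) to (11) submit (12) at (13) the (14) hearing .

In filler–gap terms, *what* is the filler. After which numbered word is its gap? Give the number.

Underlying clause: The engineer could plan to submit what at the hearing.
The filler 'what' is interpreted as the direct object of 'submit'. Fronting leaves a gap immediately after 'submit':
Clara could not recall what the engineer could plan to submit ___ at the hearing.
'submit' is word 11.

11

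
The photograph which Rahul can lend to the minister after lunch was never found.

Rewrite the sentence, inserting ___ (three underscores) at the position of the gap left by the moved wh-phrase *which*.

The filler 'which' is interpreted as the direct object of 'lend'. The gap is right after 'lend'.

The photograph which Rahul can lend ___ to the minister after lunch was never found.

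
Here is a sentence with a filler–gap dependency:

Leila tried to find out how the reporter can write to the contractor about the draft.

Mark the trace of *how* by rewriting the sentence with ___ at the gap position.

Before movement: The reporter can write to the contractor about the draft how.
'how' functions as the manner adjunct. The gap is right after 'draft'.

Leila tried to find out how the reporter can write to the contractor about the draft ___.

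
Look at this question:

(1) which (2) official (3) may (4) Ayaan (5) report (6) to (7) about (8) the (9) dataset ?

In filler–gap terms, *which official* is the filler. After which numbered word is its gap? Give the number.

Underlying clause: Ayaan may report to which official about the dataset.
'which official' is the object of the preposition 'to'. Fronting leaves a gap immediately after 'to':
Which official may Ayaan report to ___ about the dataset?
'to' is word 6.

6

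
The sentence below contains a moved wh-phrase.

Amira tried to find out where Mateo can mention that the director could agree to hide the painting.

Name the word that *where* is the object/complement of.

hide

Pre-movement form: Mateo can mention that the director could agree to hide the painting where.
'where' functions as the locative complement of 'hide'. Fronting leaves a gap immediately after 'painting':
Amira tried to find out where Mateo can mention that the director could agree to hide the painting ___.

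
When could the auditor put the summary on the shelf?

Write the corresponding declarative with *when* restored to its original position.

The auditor could put the summary on the shelf when.

The filler 'when' is interpreted as the temporal adjunct. Wh-movement fronts it, leaving a gap right after 'shelf':
When could the auditor put the summary on the shelf ___?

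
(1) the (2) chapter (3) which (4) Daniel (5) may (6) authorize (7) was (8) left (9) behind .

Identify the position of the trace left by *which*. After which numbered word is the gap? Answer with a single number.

The filler 'which' is interpreted as the direct object of 'authorize'. It moves to the left edge, and the trace sits right after 'authorize':
The chapter which Daniel may authorize ___ was left behind.
'authorize' is word 6.

6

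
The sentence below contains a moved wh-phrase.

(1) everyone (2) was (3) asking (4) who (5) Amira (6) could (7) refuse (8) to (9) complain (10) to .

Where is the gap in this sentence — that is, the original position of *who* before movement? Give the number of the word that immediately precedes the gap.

10

Pre-movement form: Amira could refuse to complain to who.
The filler 'who' is interpreted as the object of the preposition 'to'. It moves to the left edge, and the trace sits right after 'to':
Everyone was asking who Amira could refuse to complain to ___.
'to' is word 10.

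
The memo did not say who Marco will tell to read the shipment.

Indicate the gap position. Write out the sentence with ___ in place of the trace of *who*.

The memo did not say who Marco will tell ___ to read the shipment.

In situ: Marco will tell who to read the shipment.
'who' functions as the direct object of 'tell'. The gap is right after 'tell'.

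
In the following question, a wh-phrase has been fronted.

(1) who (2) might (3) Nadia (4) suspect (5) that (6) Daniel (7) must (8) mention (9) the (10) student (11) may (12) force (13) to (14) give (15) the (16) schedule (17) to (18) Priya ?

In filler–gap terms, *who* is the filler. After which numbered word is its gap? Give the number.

12

Underlying clause: Nadia might suspect that Daniel must mention the student may force who to give the schedule to Priya.
'who' functions as the direct object of 'force'. It moves to the left edge, and the trace sits right after 'force':
Who might Nadia suspect that Daniel must mention the student may force ___ to give the schedule to Priya?
'force' is word 12.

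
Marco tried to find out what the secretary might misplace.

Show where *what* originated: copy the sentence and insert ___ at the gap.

Pre-movement form: The secretary might misplace what.
'what' functions as the direct object of 'misplace'. The gap is right after 'misplace'.

Marco tried to find out what the secretary might misplace ___.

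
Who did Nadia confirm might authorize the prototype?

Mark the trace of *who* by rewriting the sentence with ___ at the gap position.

Before movement: Nadia did confirm who might authorize the prototype.
'who' is the subject of the clause embedded under 'confirm'. The gap is right after 'confirm'.

Who did Nadia confirm ___ might authorize the prototype?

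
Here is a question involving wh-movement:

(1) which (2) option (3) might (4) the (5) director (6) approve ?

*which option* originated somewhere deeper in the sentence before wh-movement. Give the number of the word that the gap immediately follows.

6

Before movement: The director might approve which option.
'which option' is the direct object of 'approve'. Wh-movement fronts it, leaving a gap right after 'approve':
Which option might the director approve ___?
'approve' is word 6.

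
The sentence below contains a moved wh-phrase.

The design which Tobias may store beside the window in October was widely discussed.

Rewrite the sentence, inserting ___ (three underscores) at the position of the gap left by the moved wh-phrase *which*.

'which' is the direct object of 'store'. The gap is right after 'store'.

The design which Tobias may store ___ beside the window in October was widely discussed.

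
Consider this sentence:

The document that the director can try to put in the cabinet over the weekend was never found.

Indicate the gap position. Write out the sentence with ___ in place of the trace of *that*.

The document that the director can try to put ___ in the cabinet over the weekend was never found.

The filler 'that' is interpreted as the direct object of 'put'. The gap is right after 'put'.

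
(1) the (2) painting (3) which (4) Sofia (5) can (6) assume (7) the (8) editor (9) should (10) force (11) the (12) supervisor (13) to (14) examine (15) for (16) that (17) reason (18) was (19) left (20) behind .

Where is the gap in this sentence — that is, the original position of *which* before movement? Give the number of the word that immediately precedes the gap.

14

'which' functions as the direct object of 'examine'. Wh-movement fronts it, leaving a gap right after 'examine':
The painting which Sofia can assume the editor should force the supervisor to examine ___ for that reason was left behind.
'examine' is word 14.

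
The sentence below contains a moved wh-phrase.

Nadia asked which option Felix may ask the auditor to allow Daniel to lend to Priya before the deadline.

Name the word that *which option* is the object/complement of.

lend

Underlying clause: Felix may ask the auditor to allow Daniel to lend which option to Priya before the deadline.
'which option' is the direct object of 'lend'. Fronting leaves a gap immediately after 'lend':
Nadia asked which option Felix may ask the auditor to allow Daniel to lend ___ to Priya before the deadline.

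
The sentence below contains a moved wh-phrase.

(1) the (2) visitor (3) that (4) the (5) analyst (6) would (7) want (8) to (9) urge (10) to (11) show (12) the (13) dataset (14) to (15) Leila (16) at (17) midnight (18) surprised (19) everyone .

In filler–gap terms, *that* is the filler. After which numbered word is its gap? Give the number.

'that' functions as the direct object of 'urge'. Fronting leaves a gap immediately after 'urge':
The visitor that the analyst would want to urge ___ to show the dataset to Leila at midnight surprised everyone.
'urge' is word 9.

9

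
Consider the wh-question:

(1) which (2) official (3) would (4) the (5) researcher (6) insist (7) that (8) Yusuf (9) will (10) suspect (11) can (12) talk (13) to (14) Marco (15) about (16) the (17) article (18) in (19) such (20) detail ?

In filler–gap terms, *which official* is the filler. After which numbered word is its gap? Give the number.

Before movement: The researcher would insist that Yusuf will suspect which official can talk to Marco about the article in such detail.
The filler 'which official' is interpreted as the subject of the clause embedded under 'suspect'. Wh-movement fronts it, leaving a gap right after 'suspect':
Which official would the researcher insist that Yusuf will suspect ___ can talk to Marco about the article in such detail?
'suspect' is word 10.

10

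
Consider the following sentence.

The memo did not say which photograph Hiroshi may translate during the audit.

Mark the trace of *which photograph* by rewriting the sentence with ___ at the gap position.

Before movement: Hiroshi may translate which photograph during the audit.
'which photograph' is the direct object of 'translate'. The gap is right after 'translate'.

The memo did not say which photograph Hiroshi may translate ___ during the audit.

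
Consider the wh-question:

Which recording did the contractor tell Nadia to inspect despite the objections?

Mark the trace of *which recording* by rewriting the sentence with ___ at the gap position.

Which recording did the contractor tell Nadia to inspect ___ despite the objections?

Pre-movement form: The contractor did tell Nadia to inspect which recording despite the objections.
'which recording' functions as the direct object of 'inspect'. The gap is right after 'inspect'.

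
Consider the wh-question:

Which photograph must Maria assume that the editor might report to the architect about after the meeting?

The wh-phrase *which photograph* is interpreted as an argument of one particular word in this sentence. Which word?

about

In situ: Maria must assume that the editor might report to the architect about which photograph after the meeting.
'which photograph' functions as the object of the preposition 'about'. It moves to the left edge, and the trace sits right after 'about':
Which photograph must Maria assume that the editor might report to the architect about ___ after the meeting?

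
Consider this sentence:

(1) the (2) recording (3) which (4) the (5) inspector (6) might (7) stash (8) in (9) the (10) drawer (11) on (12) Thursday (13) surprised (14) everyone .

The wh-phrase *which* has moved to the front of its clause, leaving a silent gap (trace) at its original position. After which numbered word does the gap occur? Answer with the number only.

'which' functions as the direct object of 'stash'. Fronting leaves a gap immediately after 'stash':
The recording which the inspector might stash ___ in the drawer on Thursday surprised everyone.
'stash' is word 7.

7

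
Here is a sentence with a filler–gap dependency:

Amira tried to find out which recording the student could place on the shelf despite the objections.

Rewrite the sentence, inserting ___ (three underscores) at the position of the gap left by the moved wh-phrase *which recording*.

Underlying clause: The student could place which recording on the shelf despite the objections.
'which recording' functions as the direct object of 'place'. The gap is right after 'place'.

Amira tried to find out which recording the student could place ___ on the shelf despite the objections.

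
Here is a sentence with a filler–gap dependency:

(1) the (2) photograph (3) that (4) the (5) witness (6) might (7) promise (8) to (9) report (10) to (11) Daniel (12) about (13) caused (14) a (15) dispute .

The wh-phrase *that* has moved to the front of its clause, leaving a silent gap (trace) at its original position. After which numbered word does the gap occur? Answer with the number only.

The filler 'that' is interpreted as the object of the preposition 'about'. Wh-movement fronts it, leaving a gap right after 'about':
The photograph that the witness might promise to report to Daniel about ___ caused a dispute.
'about' is word 12.

12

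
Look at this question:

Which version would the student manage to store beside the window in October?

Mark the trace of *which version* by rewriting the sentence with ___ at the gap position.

Before movement: The student would manage to store which version beside the window in October.
'which version' functions as the direct object of 'store'. The gap is right after 'store'.

Which version would the student manage to store ___ beside the window in October?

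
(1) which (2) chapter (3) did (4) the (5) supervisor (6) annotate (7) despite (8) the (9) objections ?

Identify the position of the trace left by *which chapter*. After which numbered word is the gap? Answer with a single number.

In situ: The supervisor did annotate which chapter despite the objections.
The filler 'which chapter' is interpreted as the direct object of 'annotate'. Wh-movement fronts it, leaving a gap right after 'annotate':
Which chapter did the supervisor annotate ___ despite the objections?
'annotate' is word 6.

6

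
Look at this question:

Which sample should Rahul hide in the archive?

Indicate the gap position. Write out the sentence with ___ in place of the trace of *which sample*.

Pre-movement form: Rahul should hide which sample in the archive.
'which sample' functions as the direct object of 'hide'. The gap is right after 'hide'.

Which sample should Rahul hide ___ in the archive?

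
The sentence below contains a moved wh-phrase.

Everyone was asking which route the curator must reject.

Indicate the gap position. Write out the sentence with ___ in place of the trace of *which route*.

Everyone was asking which route the curator must reject ___.

In situ: The curator must reject which route.
'which route' functions as the direct object of 'reject'. The gap is right after 'reject'.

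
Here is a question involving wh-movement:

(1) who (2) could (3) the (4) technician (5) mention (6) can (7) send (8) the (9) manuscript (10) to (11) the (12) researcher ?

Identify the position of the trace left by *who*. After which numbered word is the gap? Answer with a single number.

5

Before movement: The technician could mention who can send the manuscript to the researcher.
'who' functions as the subject of the clause embedded under 'mention'. Wh-movement fronts it, leaving a gap right after 'mention':
Who could the technician mention ___ can send the manuscript to the researcher?
'mention' is word 5.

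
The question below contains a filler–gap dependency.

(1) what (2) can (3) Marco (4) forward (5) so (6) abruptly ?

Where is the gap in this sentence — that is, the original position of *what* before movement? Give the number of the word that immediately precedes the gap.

Underlying clause: Marco can forward what so abruptly.
The filler 'what' is interpreted as the direct object of 'forward'. Fronting leaves a gap immediately after 'forward':
What can Marco forward ___ so abruptly?
'forward' is word 4.

4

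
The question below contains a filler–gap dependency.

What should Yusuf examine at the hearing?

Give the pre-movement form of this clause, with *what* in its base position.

The filler 'what' is interpreted as the direct object of 'examine'. Wh-movement fronts it, leaving a gap right after 'examine':
What should Yusuf examine ___ at the hearing?

Yusuf should examine what at the hearing.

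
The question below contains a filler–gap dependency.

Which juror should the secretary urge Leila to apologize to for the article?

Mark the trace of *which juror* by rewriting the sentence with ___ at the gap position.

Underlying clause: The secretary should urge Leila to apologize to which juror for the article.
The filler 'which juror' is interpreted as the object of the preposition 'to'. The gap is right after 'to'.

Which juror should the secretary urge Leila to apologize to ___ for the article?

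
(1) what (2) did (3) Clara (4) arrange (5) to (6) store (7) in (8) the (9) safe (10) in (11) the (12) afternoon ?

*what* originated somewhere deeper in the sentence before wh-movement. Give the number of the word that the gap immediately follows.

6

Underlying clause: Clara did arrange to store what in the safe in the afternoon.
'what' is the direct object of 'store'. Fronting leaves a gap immediately after 'store':
What did Clara arrange to store ___ in the safe in the afternoon?
'store' is word 6.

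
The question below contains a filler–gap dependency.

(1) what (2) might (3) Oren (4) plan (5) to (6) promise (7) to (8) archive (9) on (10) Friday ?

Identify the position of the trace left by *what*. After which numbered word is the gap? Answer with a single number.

8

Underlying clause: Oren might plan to promise to archive what on Friday.
'what' functions as the direct object of 'archive'. Fronting leaves a gap immediately after 'archive':
What might Oren plan to promise to archive ___ on Friday?
'archive' is word 8.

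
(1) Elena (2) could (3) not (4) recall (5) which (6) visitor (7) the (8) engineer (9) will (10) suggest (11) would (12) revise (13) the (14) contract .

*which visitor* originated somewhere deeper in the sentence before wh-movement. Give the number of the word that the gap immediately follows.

Before movement: The engineer will suggest which visitor would revise the contract.
The filler 'which visitor' is interpreted as the subject of the clause embedded under 'suggest'. It moves to the left edge, and the trace sits right after 'suggest':
Elena could not recall which visitor the engineer will suggest ___ would revise the contract.
'suggest' is word 10.

10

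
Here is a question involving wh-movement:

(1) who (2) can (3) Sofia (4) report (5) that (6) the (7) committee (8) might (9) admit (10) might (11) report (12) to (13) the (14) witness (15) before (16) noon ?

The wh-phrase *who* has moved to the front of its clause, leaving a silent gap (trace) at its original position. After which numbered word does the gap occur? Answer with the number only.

In situ: Sofia can report that the committee might admit who might report to the witness before noon.
The filler 'who' is interpreted as the subject of the clause embedded under 'admit'. It moves to the left edge, and the trace sits right after 'admit':
Who can Sofia report that the committee might admit ___ might report to the witness before noon?
'admit' is word 9.

9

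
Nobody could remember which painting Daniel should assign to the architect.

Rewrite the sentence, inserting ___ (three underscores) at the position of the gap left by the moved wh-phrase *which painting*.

Nobody could remember which painting Daniel should assign ___ to the architect.

In situ: Daniel should assign which painting to the architect.
'which painting' is the direct object of 'assign'. The gap is right after 'assign'.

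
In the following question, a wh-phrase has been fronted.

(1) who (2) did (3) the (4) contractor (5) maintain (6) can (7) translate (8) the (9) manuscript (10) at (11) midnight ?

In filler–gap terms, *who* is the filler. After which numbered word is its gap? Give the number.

5

Before movement: The contractor did maintain who can translate the manuscript at midnight.
'who' is the subject of the clause embedded under 'maintain'. Fronting leaves a gap immediately after 'maintain':
Who did the contractor maintain ___ can translate the manuscript at midnight?
'maintain' is word 5.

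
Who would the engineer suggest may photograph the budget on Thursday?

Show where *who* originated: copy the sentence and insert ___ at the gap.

Who would the engineer suggest ___ may photograph the budget on Thursday?

Pre-movement form: The engineer would suggest who may photograph the budget on Thursday.
The filler 'who' is interpreted as the subject of the clause embedded under 'suggest'. The gap is right after 'suggest'.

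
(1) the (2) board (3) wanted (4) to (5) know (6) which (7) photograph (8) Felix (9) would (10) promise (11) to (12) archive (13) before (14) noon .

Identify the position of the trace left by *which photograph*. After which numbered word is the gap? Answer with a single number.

Pre-movement form: Felix would promise to archive which photograph before noon.
'which photograph' functions as the direct object of 'archive'. Fronting leaves a gap immediately after 'archive':
The board wanted to know which photograph Felix would promise to archive ___ before noon.
'archive' is word 12.

12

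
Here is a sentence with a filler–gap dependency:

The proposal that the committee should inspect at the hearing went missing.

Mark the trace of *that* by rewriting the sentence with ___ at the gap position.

The proposal that the committee should inspect ___ at the hearing went missing.

'that' is the direct object of 'inspect'. The gap is right after 'inspect'.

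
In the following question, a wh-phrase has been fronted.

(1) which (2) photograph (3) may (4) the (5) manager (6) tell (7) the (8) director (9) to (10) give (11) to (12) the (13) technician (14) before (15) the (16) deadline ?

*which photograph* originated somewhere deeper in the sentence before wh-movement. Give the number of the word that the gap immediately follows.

10

Pre-movement form: The manager may tell the director to give which photograph to the technician before the deadline.
The filler 'which photograph' is interpreted as the direct object of 'give'. Wh-movement fronts it, leaving a gap right after 'give':
Which photograph may the manager tell the director to give ___ to the technician before the deadline?
'give' is word 10.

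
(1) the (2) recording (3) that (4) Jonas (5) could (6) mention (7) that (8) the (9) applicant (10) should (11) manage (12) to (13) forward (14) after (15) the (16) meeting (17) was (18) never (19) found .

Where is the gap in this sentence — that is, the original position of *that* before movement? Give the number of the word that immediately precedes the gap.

13

'that' is the direct object of 'forward'. Wh-movement fronts it, leaving a gap right after 'forward':
The recording that Jonas could mention that the applicant should manage to forward ___ after the meeting was never found.
'forward' is word 13.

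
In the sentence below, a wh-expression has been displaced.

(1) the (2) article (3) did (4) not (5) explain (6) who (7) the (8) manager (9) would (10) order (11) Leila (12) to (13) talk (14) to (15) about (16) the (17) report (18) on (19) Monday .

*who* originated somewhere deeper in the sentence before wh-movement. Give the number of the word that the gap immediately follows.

Pre-movement form: The manager would order Leila to talk to who about the report on Monday.
'who' is the object of the preposition 'to'. Fronting leaves a gap immediately after 'to':
The article did not explain who the manager would order Leila to talk to ___ about the report on Monday.
'to' is word 14.

14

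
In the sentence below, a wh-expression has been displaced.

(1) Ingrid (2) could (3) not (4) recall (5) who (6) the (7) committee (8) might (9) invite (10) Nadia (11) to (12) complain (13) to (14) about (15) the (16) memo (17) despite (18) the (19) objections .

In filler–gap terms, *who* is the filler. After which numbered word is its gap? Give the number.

13

Pre-movement form: The committee might invite Nadia to complain to who about the memo despite the objections.
The filler 'who' is interpreted as the object of the preposition 'to'. Fronting leaves a gap immediately after 'to':
Ingrid could not recall who the committee might invite Nadia to complain to ___ about the memo despite the objections.
'to' is word 13.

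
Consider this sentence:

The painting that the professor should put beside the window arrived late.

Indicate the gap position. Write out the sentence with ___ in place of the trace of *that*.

The painting that the professor should put ___ beside the window arrived late.

'that' is the direct object of 'put'. The gap is right after 'put'.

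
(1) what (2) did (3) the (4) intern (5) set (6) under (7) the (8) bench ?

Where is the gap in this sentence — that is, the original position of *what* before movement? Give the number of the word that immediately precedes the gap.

5

Pre-movement form: The intern did set what under the bench.
'what' functions as the direct object of 'set'. Fronting leaves a gap immediately after 'set':
What did the intern set ___ under the bench?
'set' is word 5.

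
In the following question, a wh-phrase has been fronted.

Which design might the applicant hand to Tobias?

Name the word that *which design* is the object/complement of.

hand

Underlying clause: The applicant might hand which design to Tobias.
The filler 'which design' is interpreted as the direct object of 'hand'. Wh-movement fronts it, leaving a gap right after 'hand':
Which design might the applicant hand ___ to Tobias?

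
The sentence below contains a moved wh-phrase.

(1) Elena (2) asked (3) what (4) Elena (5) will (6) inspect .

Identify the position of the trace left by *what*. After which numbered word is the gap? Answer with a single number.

Underlying clause: Elena will inspect what.
'what' functions as the direct object of 'inspect'. It moves to the left edge, and the trace sits right after 'inspect':
Elena asked what Elena will inspect ___.
'inspect' is word 6.

6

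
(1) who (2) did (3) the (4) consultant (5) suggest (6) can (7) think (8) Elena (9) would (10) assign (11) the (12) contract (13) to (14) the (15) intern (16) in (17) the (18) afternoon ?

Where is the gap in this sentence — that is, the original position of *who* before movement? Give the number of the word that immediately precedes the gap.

In situ: The consultant did suggest who can think Elena would assign the contract to the intern in the afternoon.
The filler 'who' is interpreted as the subject of the clause embedded under 'suggest'. It moves to the left edge, and the trace sits right after 'suggest':
Who did the consultant suggest ___ can think Elena would assign the contract to the intern in the afternoon?
'suggest' is word 5.

5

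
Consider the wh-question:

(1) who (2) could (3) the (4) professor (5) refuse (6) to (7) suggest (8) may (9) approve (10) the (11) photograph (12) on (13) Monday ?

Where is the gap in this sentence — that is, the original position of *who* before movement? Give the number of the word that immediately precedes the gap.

Underlying clause: The professor could refuse to suggest who may approve the photograph on Monday.
The filler 'who' is interpreted as the subject of the clause embedded under 'suggest'. Fronting leaves a gap immediately after 'suggest':
Who could the professor refuse to suggest ___ may approve the photograph on Monday?
'suggest' is word 7.

7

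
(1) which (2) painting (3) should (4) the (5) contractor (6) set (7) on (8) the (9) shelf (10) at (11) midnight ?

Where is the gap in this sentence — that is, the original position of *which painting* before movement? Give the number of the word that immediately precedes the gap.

Underlying clause: The contractor should set which painting on the shelf at midnight.
'which painting' is the direct object of 'set'. It moves to the left edge, and the trace sits right after 'set':
Which painting should the contractor set ___ on the shelf at midnight?
'set' is word 6.

6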